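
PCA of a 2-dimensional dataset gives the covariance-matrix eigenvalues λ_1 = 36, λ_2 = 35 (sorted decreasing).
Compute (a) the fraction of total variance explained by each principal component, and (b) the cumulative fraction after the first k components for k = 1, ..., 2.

Step 1 — total variance = trace(Sigma) = Σ λ_i = 36 + 35 = 71.

Step 2 — fraction explained by component i = λ_i / Σ λ:
  PC1: 36/71 = 0.507
  PC2: 35/71 = 0.493

Step 3 — cumulative fraction after k components = (λ_1 + ... + λ_k) / Σ λ:
  k = 1: 36/71 = 0.507
  k = 2: (36 + 35)/71 = 71/71 = 1

Summary (fraction, with percent):

explained: PC1 0.507 (50.7%), PC2 0.493 (49.3%);  cumulative: 0.507, 1


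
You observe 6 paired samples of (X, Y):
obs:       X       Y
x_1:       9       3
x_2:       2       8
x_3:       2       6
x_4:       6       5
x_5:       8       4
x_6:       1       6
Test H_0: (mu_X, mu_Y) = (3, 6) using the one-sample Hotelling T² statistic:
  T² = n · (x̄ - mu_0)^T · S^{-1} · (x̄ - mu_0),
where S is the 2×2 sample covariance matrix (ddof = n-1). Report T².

Step 1 — sample mean vector:
  mean(X) = (9 + 2 + 2 + 6 + 8 + 1) / 6 = 28/6 = 4.6667
  mean(Y) = (3 + 8 + 6 + 5 + 4 + 6) / 6 = 32/6 = 5.3333
  x̄ = (4.6667, 5.3333),  deviation x̄ - mu_0 = (4.6667, 5.3333) - (3, 6) = (1.6667, -0.6667).

Step 2 — sample covariance matrix, S[i,j] = (1/(n-1)) · Σ_k (x_{k,i} - mean_i) · (x_{k,j} - mean_j), divisor n-1 = 5:
  S[X,X] = ((4.3333)·(4.3333) + (-2.6667)·(-2.6667) + (-2.6667)·(-2.6667) + (1.3333)·(1.3333) + (3.3333)·(3.3333) + (-3.6667)·(-3.6667)) / 5 = 59.3333/5 = 11.8667
  S[X,Y] = ((4.3333)·(-2.3333) + (-2.6667)·(2.6667) + (-2.6667)·(0.6667) + (1.3333)·(-0.3333) + (3.3333)·(-1.3333) + (-3.6667)·(0.6667)) / 5 = -26.3333/5 = -5.2667
  S[Y,Y] = ((-2.3333)·(-2.3333) + (2.6667)·(2.6667) + (0.6667)·(0.6667) + (-0.3333)·(-0.3333) + (-1.3333)·(-1.3333) + (0.6667)·(0.6667)) / 5 = 15.3333/5 = 3.0667
  S = [[11.8667, -5.2667],
 [-5.2667, 3.0667]].

Step 3 — invert S. det(S) = 11.8667·3.0667 - (-5.2667)² = 8.6533.
  S^{-1} = (1/det) · [[d, -b], [-b, a]] = [[0.3544, 0.6086],
 [0.6086, 1.3713]].

Step 4 — quadratic form (x̄ - mu_0)^T · S^{-1} · (x̄ - mu_0):
  S^{-1} · (x̄ - mu_0) = (0.1849, 0.1002),
  (x̄ - mu_0)^T · [...] = (1.6667)·(0.1849) + (-0.6667)·(0.1002) = 0.2414.

Step 5 — scale by n: T² = 6 · 0.2414 = 1.4484.

T² ≈ 1.4484


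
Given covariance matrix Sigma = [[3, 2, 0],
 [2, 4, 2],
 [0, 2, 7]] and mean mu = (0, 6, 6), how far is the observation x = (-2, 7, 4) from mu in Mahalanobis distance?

Step 1 — centre the observation: (x - mu) = (-2, 1, -2).

Step 2 — invert Sigma (cofactor / det for 3×3, or solve directly):
  Sigma^{-1} = [[0.5455, -0.3182, 0.0909],
 [-0.3182, 0.4773, -0.1364],
 [0.0909, -0.1364, 0.1818]].

Step 3 — form the quadratic (x - mu)^T · Sigma^{-1} · (x - mu):
  Sigma^{-1} · (x - mu) = (-1.5909, 1.3864, -0.6818).
  (x - mu)^T · [Sigma^{-1} · (x - mu)] = (-2)·(-1.5909) + (1)·(1.3864) + (-2)·(-0.6818) = 5.9318.

Step 4 — take square root: d = √(5.9318) ≈ 2.4355.

d(x, mu) = √(5.9318) ≈ 2.4355


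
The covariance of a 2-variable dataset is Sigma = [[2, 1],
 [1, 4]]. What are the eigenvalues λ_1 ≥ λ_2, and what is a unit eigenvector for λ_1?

Step 1 — characteristic polynomial of 2×2 Sigma:
  det(Sigma - λI) = λ² - trace · λ + det = 0.
  trace = 2 + 4 = 6, det = 2·4 - (1)² = 7.
Step 2 — discriminant:
  Δ = trace² - 4·det = 36 - 28 = 8.
Step 3 — eigenvalues:
  λ = (trace ± √Δ)/2 = (6 ± 2.8284)/2,
  λ_1 = 4.4142,  λ_2 = 1.5858.

Step 4 — unit eigenvector for λ_1: solve (Sigma - λ_1 I)v = 0. First row:
  (2 - 4.4142)·v_x + (1)·v_y = 0, i.e. (-2.4142)·v_x + (1)·v_y = 0,
  so v ∝ (b, λ_1 - a) = (1, 2.4142) = u.
  ||u|| = √((1)² + (2.4142)²) = √(6.8284) ≈ 2.6131,
  v_1 = u/||u|| ≈ (0.3827, 0.9239) (||v_1|| = 1).

λ_1 = 4.4142,  λ_2 = 1.5858;  v_1 ≈ (0.3827, 0.9239)


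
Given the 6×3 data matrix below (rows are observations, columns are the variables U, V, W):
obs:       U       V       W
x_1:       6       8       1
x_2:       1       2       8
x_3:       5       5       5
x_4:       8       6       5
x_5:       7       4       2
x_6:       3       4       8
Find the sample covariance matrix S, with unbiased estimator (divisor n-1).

Step 1 — column means:
  mean(U) = (6 + 1 + 5 + 8 + 7 + 3) / 6 = 30/6 = 5
  mean(V) = (8 + 2 + 5 + 6 + 4 + 4) / 6 = 29/6 = 4.8333
  mean(W) = (1 + 8 + 5 + 5 + 2 + 8) / 6 = 29/6 = 4.8333

Step 2 — sample covariance S[i,j] = (1/(n-1)) · Σ_k (x_{k,i} - mean_i) · (x_{k,j} - mean_j), with n-1 = 5.
  S[U,U] = ((1)·(1) + (-4)·(-4) + (0)·(0) + (3)·(3) + (2)·(2) + (-2)·(-2)) / 5 = 34/5 = 6.8
  S[U,V] = ((1)·(3.1667) + (-4)·(-2.8333) + (0)·(0.1667) + (3)·(1.1667) + (2)·(-0.8333) + (-2)·(-0.8333)) / 5 = 18/5 = 3.6
  S[U,W] = ((1)·(-3.8333) + (-4)·(3.1667) + (0)·(0.1667) + (3)·(0.1667) + (2)·(-2.8333) + (-2)·(3.1667)) / 5 = -28/5 = -5.6
  S[V,V] = ((3.1667)·(3.1667) + (-2.8333)·(-2.8333) + (0.1667)·(0.1667) + (1.1667)·(1.1667) + (-0.8333)·(-0.8333) + (-0.8333)·(-0.8333)) / 5 = 20.8333/5 = 4.1667
  S[V,W] = ((3.1667)·(-3.8333) + (-2.8333)·(3.1667) + (0.1667)·(0.1667) + (1.1667)·(0.1667) + (-0.8333)·(-2.8333) + (-0.8333)·(3.1667)) / 5 = -21.1667/5 = -4.2333
  S[W,W] = ((-3.8333)·(-3.8333) + (3.1667)·(3.1667) + (0.1667)·(0.1667) + (0.1667)·(0.1667) + (-2.8333)·(-2.8333) + (3.1667)·(3.1667)) / 5 = 42.8333/5 = 8.5667

S is symmetric (S[j,i] = S[i,j]). Assembling:

S = [[6.8, 3.6, -5.6],
 [3.6, 4.1667, -4.2333],
 [-5.6, -4.2333, 8.5667]]


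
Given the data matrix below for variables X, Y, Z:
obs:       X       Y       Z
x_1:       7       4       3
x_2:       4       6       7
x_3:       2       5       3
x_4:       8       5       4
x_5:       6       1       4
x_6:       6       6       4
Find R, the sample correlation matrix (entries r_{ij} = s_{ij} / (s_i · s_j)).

Step 1 — column means:
  mean(X) = (7 + 4 + 2 + 8 + 6 + 6) / 6 = 33/6 = 5.5
  mean(Y) = (4 + 6 + 5 + 5 + 1 + 6) / 6 = 27/6 = 4.5
  mean(Z) = (3 + 7 + 3 + 4 + 4 + 4) / 6 = 25/6 = 4.1667

Step 2 — sample variances and covariances s[i,j] = (1/(n-1)) · Σ_k (x_{k,i} - mean_i) · (x_{k,j} - mean_j), with n-1 = 5:
  s[X,X] = ((1.5)·(1.5) + (-1.5)·(-1.5) + (-3.5)·(-3.5) + (2.5)·(2.5) + (0.5)·(0.5) + (0.5)·(0.5)) / 5 = 23.5/5 = 4.7
  s[X,Y] = ((1.5)·(-0.5) + (-1.5)·(1.5) + (-3.5)·(0.5) + (2.5)·(0.5) + (0.5)·(-3.5) + (0.5)·(1.5)) / 5 = -4.5/5 = -0.9
  s[X,Z] = ((1.5)·(-1.1667) + (-1.5)·(2.8333) + (-3.5)·(-1.1667) + (2.5)·(-0.1667) + (0.5)·(-0.1667) + (0.5)·(-0.1667)) / 5 = -2.5/5 = -0.5
  s[Y,Y] = ((-0.5)·(-0.5) + (1.5)·(1.5) + (0.5)·(0.5) + (0.5)·(0.5) + (-3.5)·(-3.5) + (1.5)·(1.5)) / 5 = 17.5/5 = 3.5
  s[Y,Z] = ((-0.5)·(-1.1667) + (1.5)·(2.8333) + (0.5)·(-1.1667) + (0.5)·(-0.1667) + (-3.5)·(-0.1667) + (1.5)·(-0.1667)) / 5 = 4.5/5 = 0.9
  s[Z,Z] = ((-1.1667)·(-1.1667) + (2.8333)·(2.8333) + (-1.1667)·(-1.1667) + (-0.1667)·(-0.1667) + (-0.1667)·(-0.1667) + (-0.1667)·(-0.1667)) / 5 = 10.8333/5 = 2.1667
  Sample standard deviations s_i = √(s[i,i]):
  s(X) = √(4.7) = 2.1679
  s(Y) = √(3.5) = 1.8708
  s(Z) = √(2.1667) = 1.472

Step 3 — r_{ij} = s_{ij} / (s_i · s_j):
  r[X,X] = 1 (diagonal).
  r[X,Y] = -0.9 / (2.1679 · 1.8708) = -0.9 / 4.0559 = -0.2219
  r[X,Z] = -0.5 / (2.1679 · 1.472) = -0.5 / 3.1911 = -0.1567
  r[Y,Y] = 1 (diagonal).
  r[Y,Z] = 0.9 / (1.8708 · 1.472) = 0.9 / 2.7538 = 0.3268
  r[Z,Z] = 1 (diagonal).

R is symmetric with unit diagonal. Assembling:

R = [[1, -0.2219, -0.1567],
 [-0.2219, 1, 0.3268],
 [-0.1567, 0.3268, 1]]


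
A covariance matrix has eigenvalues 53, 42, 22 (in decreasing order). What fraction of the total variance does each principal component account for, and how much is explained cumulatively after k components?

Step 1 — total variance = trace(Sigma) = Σ λ_i = 53 + 42 + 22 = 117.

Step 2 — fraction explained by component i = λ_i / Σ λ:
  PC1: 53/117 = 0.453
  PC2: 42/117 = 0.359
  PC3: 22/117 = 0.188

Step 3 — cumulative fraction after k components = (λ_1 + ... + λ_k) / Σ λ:
  k = 1: 53/117 = 0.453
  k = 2: (53 + 42)/117 = 95/117 = 0.812
  k = 3: (53 + 42 + 22)/117 = 117/117 = 1

Summary (fraction, with percent):

explained: PC1 0.453 (45.3%), PC2 0.359 (35.9%), PC3 0.188 (18.8%);  cumulative: 0.453, 0.812, 1


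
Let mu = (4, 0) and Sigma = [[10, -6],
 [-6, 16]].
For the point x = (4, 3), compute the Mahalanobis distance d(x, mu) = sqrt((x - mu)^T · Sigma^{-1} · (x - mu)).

Step 1 — centre the observation: (x - mu) = (0, 3).

Step 2 — invert Sigma. det(Sigma) = 10·16 - (-6)² = 124.
  Sigma^{-1} = (1/det) · [[d, -b], [-b, a]] = [[0.129, 0.0484],
 [0.0484, 0.0806]].

Step 3 — form the quadratic (x - mu)^T · Sigma^{-1} · (x - mu):
  Sigma^{-1} · (x - mu) = (0.1452, 0.2419).
  (x - mu)^T · [Sigma^{-1} · (x - mu)] = (0)·(0.1452) + (3)·(0.2419) = 0.7258.

Step 4 — take square root: d = √(0.7258) ≈ 0.8519.

d(x, mu) = √(0.7258) ≈ 0.8519


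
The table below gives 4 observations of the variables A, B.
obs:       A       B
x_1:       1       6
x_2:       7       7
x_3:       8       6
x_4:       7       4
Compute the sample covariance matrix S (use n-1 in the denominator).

Step 1 — column means:
  mean(A) = (1 + 7 + 8 + 7) / 4 = 23/4 = 5.75
  mean(B) = (6 + 7 + 6 + 4) / 4 = 23/4 = 5.75

Step 2 — sample covariance S[i,j] = (1/(n-1)) · Σ_k (x_{k,i} - mean_i) · (x_{k,j} - mean_j), with n-1 = 3.
  S[A,A] = ((-4.75)·(-4.75) + (1.25)·(1.25) + (2.25)·(2.25) + (1.25)·(1.25)) / 3 = 30.75/3 = 10.25
  S[A,B] = ((-4.75)·(0.25) + (1.25)·(1.25) + (2.25)·(0.25) + (1.25)·(-1.75)) / 3 = -1.25/3 = -0.4167
  S[B,B] = ((0.25)·(0.25) + (1.25)·(1.25) + (0.25)·(0.25) + (-1.75)·(-1.75)) / 3 = 4.75/3 = 1.5833

S is symmetric (S[j,i] = S[i,j]). Assembling:

S = [[10.25, -0.4167],
 [-0.4167, 1.5833]]


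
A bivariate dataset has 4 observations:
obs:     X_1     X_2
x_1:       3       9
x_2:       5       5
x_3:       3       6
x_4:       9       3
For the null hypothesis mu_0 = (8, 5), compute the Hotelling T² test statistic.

Step 1 — sample mean vector:
  mean(X_1) = (3 + 5 + 3 + 9) / 4 = 20/4 = 5
  mean(X_2) = (9 + 5 + 6 + 3) / 4 = 23/4 = 5.75
  x̄ = (5, 5.75),  deviation x̄ - mu_0 = (5, 5.75) - (8, 5) = (-3, 0.75).

Step 2 — sample covariance matrix, S[i,j] = (1/(n-1)) · Σ_k (x_{k,i} - mean_i) · (x_{k,j} - mean_j), divisor n-1 = 3:
  S[X_1,X_1] = ((-2)·(-2) + (0)·(0) + (-2)·(-2) + (4)·(4)) / 3 = 24/3 = 8
  S[X_1,X_2] = ((-2)·(3.25) + (0)·(-0.75) + (-2)·(0.25) + (4)·(-2.75)) / 3 = -18/3 = -6
  S[X_2,X_2] = ((3.25)·(3.25) + (-0.75)·(-0.75) + (0.25)·(0.25) + (-2.75)·(-2.75)) / 3 = 18.75/3 = 6.25
  S = [[8, -6],
 [-6, 6.25]].

Step 3 — invert S. det(S) = 8·6.25 - (-6)² = 14.
  S^{-1} = (1/det) · [[d, -b], [-b, a]] = [[0.4464, 0.4286],
 [0.4286, 0.5714]].

Step 4 — quadratic form (x̄ - mu_0)^T · S^{-1} · (x̄ - mu_0):
  S^{-1} · (x̄ - mu_0) = (-1.0179, -0.8571),
  (x̄ - mu_0)^T · [...] = (-3)·(-1.0179) + (0.75)·(-0.8571) = 2.4107.

Step 5 — scale by n: T² = 4 · 2.4107 = 9.6429.

T² ≈ 9.6429


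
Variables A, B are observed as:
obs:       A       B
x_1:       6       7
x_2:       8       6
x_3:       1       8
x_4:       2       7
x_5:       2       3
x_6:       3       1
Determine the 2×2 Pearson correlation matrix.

Step 1 — column means:
  mean(A) = (6 + 8 + 1 + 2 + 2 + 3) / 6 = 22/6 = 3.6667
  mean(B) = (7 + 6 + 8 + 7 + 3 + 1) / 6 = 32/6 = 5.3333

Step 2 — sample variances and covariances s[i,j] = (1/(n-1)) · Σ_k (x_{k,i} - mean_i) · (x_{k,j} - mean_j), with n-1 = 5:
  s[A,A] = ((2.3333)·(2.3333) + (4.3333)·(4.3333) + (-2.6667)·(-2.6667) + (-1.6667)·(-1.6667) + (-1.6667)·(-1.6667) + (-0.6667)·(-0.6667)) / 5 = 37.3333/5 = 7.4667
  s[A,B] = ((2.3333)·(1.6667) + (4.3333)·(0.6667) + (-2.6667)·(2.6667) + (-1.6667)·(1.6667) + (-1.6667)·(-2.3333) + (-0.6667)·(-4.3333)) / 5 = 3.6667/5 = 0.7333
  s[B,B] = ((1.6667)·(1.6667) + (0.6667)·(0.6667) + (2.6667)·(2.6667) + (1.6667)·(1.6667) + (-2.3333)·(-2.3333) + (-4.3333)·(-4.3333)) / 5 = 37.3333/5 = 7.4667
  Sample standard deviations s_i = √(s[i,i]):
  s(A) = √(7.4667) = 2.7325
  s(B) = √(7.4667) = 2.7325

Step 3 — r_{ij} = s_{ij} / (s_i · s_j):
  r[A,A] = 1 (diagonal).
  r[A,B] = 0.7333 / (2.7325 · 2.7325) = 0.7333 / 7.4667 = 0.0982
  r[B,B] = 1 (diagonal).

R is symmetric with unit diagonal. Assembling:

R = [[1, 0.0982],
 [0.0982, 1]]


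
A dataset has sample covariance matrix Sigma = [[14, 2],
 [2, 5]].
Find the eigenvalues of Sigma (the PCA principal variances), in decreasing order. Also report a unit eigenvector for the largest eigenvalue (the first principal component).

Step 1 — characteristic polynomial of 2×2 Sigma:
  det(Sigma - λI) = λ² - trace · λ + det = 0.
  trace = 14 + 5 = 19, det = 14·5 - (2)² = 66.
Step 2 — discriminant:
  Δ = trace² - 4·det = 361 - 264 = 97.
Step 3 — eigenvalues:
  λ = (trace ± √Δ)/2 = (19 ± 9.8489)/2,
  λ_1 = 14.4244,  λ_2 = 4.5756.

Step 4 — unit eigenvector for λ_1: solve (Sigma - λ_1 I)v = 0. First row:
  (14 - 14.4244)·v_x + (2)·v_y = 0, i.e. (-0.4244)·v_x + (2)·v_y = 0,
  so v ∝ (b, λ_1 - a) = (2, 0.4244) = u.
  ||u|| = √((2)² + (0.4244)²) = √(4.1801) ≈ 2.0445,
  v_1 = u/||u|| ≈ (0.9782, 0.2076) (||v_1|| = 1).

λ_1 = 14.4244,  λ_2 = 4.5756;  v_1 ≈ (0.9782, 0.2076)


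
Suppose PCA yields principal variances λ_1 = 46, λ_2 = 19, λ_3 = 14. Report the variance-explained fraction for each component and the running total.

Step 1 — total variance = trace(Sigma) = Σ λ_i = 46 + 19 + 14 = 79.

Step 2 — fraction explained by component i = λ_i / Σ λ:
  PC1: 46/79 = 0.5823
  PC2: 19/79 = 0.2405
  PC3: 14/79 = 0.1772

Step 3 — cumulative fraction after k components = (λ_1 + ... + λ_k) / Σ λ:
  k = 1: 46/79 = 0.5823
  k = 2: (46 + 19)/79 = 65/79 = 0.8228
  k = 3: (46 + 19 + 14)/79 = 79/79 = 1

Summary (fraction, with percent):

explained: PC1 0.5823 (58.23%), PC2 0.2405 (24.05%), PC3 0.1772 (17.72%);  cumulative: 0.5823, 0.8228, 1


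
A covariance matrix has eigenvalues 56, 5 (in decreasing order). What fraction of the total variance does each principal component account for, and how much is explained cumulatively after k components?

Step 1 — total variance = trace(Sigma) = Σ λ_i = 56 + 5 = 61.

Step 2 — fraction explained by component i = λ_i / Σ λ:
  PC1: 56/61 = 0.918
  PC2: 5/61 = 0.082

Step 3 — cumulative fraction after k components = (λ_1 + ... + λ_k) / Σ λ:
  k = 1: 56/61 = 0.918
  k = 2: (56 + 5)/61 = 61/61 = 1

Summary (fraction, with percent):

explained: PC1 0.918 (91.8%), PC2 0.082 (8.2%);  cumulative: 0.918, 1


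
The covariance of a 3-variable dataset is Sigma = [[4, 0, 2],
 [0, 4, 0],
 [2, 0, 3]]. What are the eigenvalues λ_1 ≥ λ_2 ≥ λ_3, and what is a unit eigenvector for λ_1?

Step 1 — characteristic polynomial p(λ) = det(λI - Sigma) = λ³ - tr·λ² + c_1·λ - det, where tr = trace, c_1 = sum of the principal 2×2 minors, det = det(Sigma):
  tr = 4 + 4 + 3 = 11,
  c_1 = (4·4 - (0)²) + (4·3 - (2)²) + (4·3 - (0)²) = 16 + 8 + 12 = 36,
  det = 4·(4·3 - (0)²) - (0)·((0)·3 - (0)·(2)) + (2)·((0)·(0) - 4·(2)) = 4·(12) - (0)·(0) + (2)·(-8) = 32.
  So p(λ) = λ³ - 11λ² + 36λ - 32.
Step 2 — look for an integer root (rational root theorem: any rational root is an integer divisor of 32). Testing λ = 4:
  p(4) = 64 - 176 + 144 - 32 = 0  ✓
  Dividing out (λ - 4): p(λ) = (λ - 4)(λ² - 7λ + 8).
Step 3 — remaining eigenvalues from the quadratic λ² - 7λ + 8 = 0:
  Δ = 7² - 4·8 = 49 - 32 = 17,  λ = (7 ± √17)/2 = (7 ± 4.1231)/2 ≈ 5.5616 or 1.4384.
  Sorted: λ_1 = 5.5616,  λ_2 = 4,  λ_3 = 1.4384  (check: sum = 11 = tr ✓).

Step 4 — unit eigenvector for λ_1 ≈ 5.5616: v spans the null space of (Sigma - λ_1 I), whose rows are
  r_1 = (-1.5616, 0, 2),  r_2 = (0, -1.5616, 0),  r_3 = (2, 0, -2.5616).
  v is orthogonal to every row, so take v ∝ r_1 × r_2 = ((0)·(0) - (2)·(-1.5616), (2)·(0) - (-1.5616)·(0), (-1.5616)·(-1.5616) - (0)·(0)) ≈ (3.1231, 0, 2.4384).
  Let u = (3.1231, 0, 2.4384).
  ||u|| = √((3.1231)² + (0)² + (2.4384)²) = √(15.6998) ≈ 3.9623,  v_1 = u/||u|| ≈ (0.7882, 0, 0.6154) (||v_1|| = 1).

λ_1 = 5.5616,  λ_2 = 4,  λ_3 = 1.4384;  v_1 ≈ (0.7882, 0, 0.6154)


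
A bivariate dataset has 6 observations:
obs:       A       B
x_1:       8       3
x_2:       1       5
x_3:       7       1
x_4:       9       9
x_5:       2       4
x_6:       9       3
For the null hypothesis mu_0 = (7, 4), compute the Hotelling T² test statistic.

Step 1 — sample mean vector:
  mean(A) = (8 + 1 + 7 + 9 + 2 + 9) / 6 = 36/6 = 6
  mean(B) = (3 + 5 + 1 + 9 + 4 + 3) / 6 = 25/6 = 4.1667
  x̄ = (6, 4.1667),  deviation x̄ - mu_0 = (6, 4.1667) - (7, 4) = (-1, 0.1667).

Step 2 — sample covariance matrix, S[i,j] = (1/(n-1)) · Σ_k (x_{k,i} - mean_i) · (x_{k,j} - mean_j), divisor n-1 = 5:
  S[A,A] = ((2)·(2) + (-5)·(-5) + (1)·(1) + (3)·(3) + (-4)·(-4) + (3)·(3)) / 5 = 64/5 = 12.8
  S[A,B] = ((2)·(-1.1667) + (-5)·(0.8333) + (1)·(-3.1667) + (3)·(4.8333) + (-4)·(-0.1667) + (3)·(-1.1667)) / 5 = 2/5 = 0.4
  S[B,B] = ((-1.1667)·(-1.1667) + (0.8333)·(0.8333) + (-3.1667)·(-3.1667) + (4.8333)·(4.8333) + (-0.1667)·(-0.1667) + (-1.1667)·(-1.1667)) / 5 = 36.8333/5 = 7.3667
  S = [[12.8, 0.4],
 [0.4, 7.3667]].

Step 3 — invert S. det(S) = 12.8·7.3667 - (0.4)² = 94.1333.
  S^{-1} = (1/det) · [[d, -b], [-b, a]] = [[0.0783, -0.0042],
 [-0.0042, 0.136]].

Step 4 — quadratic form (x̄ - mu_0)^T · S^{-1} · (x̄ - mu_0):
  S^{-1} · (x̄ - mu_0) = (-0.079, 0.0269),
  (x̄ - mu_0)^T · [...] = (-1)·(-0.079) + (0.1667)·(0.0269) = 0.0835.

Step 5 — scale by n: T² = 6 · 0.0835 = 0.5007.

T² ≈ 0.5007


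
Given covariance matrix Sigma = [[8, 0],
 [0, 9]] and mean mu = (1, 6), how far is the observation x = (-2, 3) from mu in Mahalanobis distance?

Step 1 — centre the observation: (x - mu) = (-3, -3).

Step 2 — invert Sigma. det(Sigma) = 8·9 - (0)² = 72.
  Sigma^{-1} = (1/det) · [[d, -b], [-b, a]] = [[0.125, 0],
 [0, 0.1111]].

Step 3 — form the quadratic (x - mu)^T · Sigma^{-1} · (x - mu):
  Sigma^{-1} · (x - mu) = (-0.375, -0.3333).
  (x - mu)^T · [Sigma^{-1} · (x - mu)] = (-3)·(-0.375) + (-3)·(-0.3333) = 2.125.

Step 4 — take square root: d = √(2.125) ≈ 1.4577.

d(x, mu) = √(2.125) ≈ 1.4577


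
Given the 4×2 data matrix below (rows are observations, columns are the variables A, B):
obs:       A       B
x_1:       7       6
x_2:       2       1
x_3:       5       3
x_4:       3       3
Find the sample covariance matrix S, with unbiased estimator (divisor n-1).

Step 1 — column means:
  mean(A) = (7 + 2 + 5 + 3) / 4 = 17/4 = 4.25
  mean(B) = (6 + 1 + 3 + 3) / 4 = 13/4 = 3.25

Step 2 — sample covariance S[i,j] = (1/(n-1)) · Σ_k (x_{k,i} - mean_i) · (x_{k,j} - mean_j), with n-1 = 3.
  S[A,A] = ((2.75)·(2.75) + (-2.25)·(-2.25) + (0.75)·(0.75) + (-1.25)·(-1.25)) / 3 = 14.75/3 = 4.9167
  S[A,B] = ((2.75)·(2.75) + (-2.25)·(-2.25) + (0.75)·(-0.25) + (-1.25)·(-0.25)) / 3 = 12.75/3 = 4.25
  S[B,B] = ((2.75)·(2.75) + (-2.25)·(-2.25) + (-0.25)·(-0.25) + (-0.25)·(-0.25)) / 3 = 12.75/3 = 4.25

S is symmetric (S[j,i] = S[i,j]). Assembling:

S = [[4.9167, 4.25],
 [4.25, 4.25]]


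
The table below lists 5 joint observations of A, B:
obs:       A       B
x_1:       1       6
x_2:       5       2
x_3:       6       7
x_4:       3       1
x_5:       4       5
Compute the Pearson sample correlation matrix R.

Step 1 — column means:
  mean(A) = (1 + 5 + 6 + 3 + 4) / 5 = 19/5 = 3.8
  mean(B) = (6 + 2 + 7 + 1 + 5) / 5 = 21/5 = 4.2

Step 2 — sample variances and covariances s[i,j] = (1/(n-1)) · Σ_k (x_{k,i} - mean_i) · (x_{k,j} - mean_j), with n-1 = 4:
  s[A,A] = ((-2.8)·(-2.8) + (1.2)·(1.2) + (2.2)·(2.2) + (-0.8)·(-0.8) + (0.2)·(0.2)) / 4 = 14.8/4 = 3.7
  s[A,B] = ((-2.8)·(1.8) + (1.2)·(-2.2) + (2.2)·(2.8) + (-0.8)·(-3.2) + (0.2)·(0.8)) / 4 = 1.2/4 = 0.3
  s[B,B] = ((1.8)·(1.8) + (-2.2)·(-2.2) + (2.8)·(2.8) + (-3.2)·(-3.2) + (0.8)·(0.8)) / 4 = 26.8/4 = 6.7
  Sample standard deviations s_i = √(s[i,i]):
  s(A) = √(3.7) = 1.9235
  s(B) = √(6.7) = 2.5884

Step 3 — r_{ij} = s_{ij} / (s_i · s_j):
  r[A,A] = 1 (diagonal).
  r[A,B] = 0.3 / (1.9235 · 2.5884) = 0.3 / 4.979 = 0.0603
  r[B,B] = 1 (diagonal).

R is symmetric with unit diagonal. Assembling:

R = [[1, 0.0603],
 [0.0603, 1]]


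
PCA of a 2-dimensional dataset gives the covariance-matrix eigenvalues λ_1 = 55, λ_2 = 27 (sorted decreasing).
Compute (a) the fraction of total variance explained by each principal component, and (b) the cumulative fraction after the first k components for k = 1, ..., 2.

Step 1 — total variance = trace(Sigma) = Σ λ_i = 55 + 27 = 82.

Step 2 — fraction explained by component i = λ_i / Σ λ:
  PC1: 55/82 = 0.6707
  PC2: 27/82 = 0.3293

Step 3 — cumulative fraction after k components = (λ_1 + ... + λ_k) / Σ λ:
  k = 1: 55/82 = 0.6707
  k = 2: (55 + 27)/82 = 82/82 = 1

Summary (fraction, with percent):

explained: PC1 0.6707 (67.07%), PC2 0.3293 (32.93%);  cumulative: 0.6707, 1


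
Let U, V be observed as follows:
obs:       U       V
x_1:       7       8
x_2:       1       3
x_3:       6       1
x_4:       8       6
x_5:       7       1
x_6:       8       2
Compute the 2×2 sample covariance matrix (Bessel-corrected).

Step 1 — column means:
  mean(U) = (7 + 1 + 6 + 8 + 7 + 8) / 6 = 37/6 = 6.1667
  mean(V) = (8 + 3 + 1 + 6 + 1 + 2) / 6 = 21/6 = 3.5

Step 2 — sample covariance S[i,j] = (1/(n-1)) · Σ_k (x_{k,i} - mean_i) · (x_{k,j} - mean_j), with n-1 = 5.
  S[U,U] = ((0.8333)·(0.8333) + (-5.1667)·(-5.1667) + (-0.1667)·(-0.1667) + (1.8333)·(1.8333) + (0.8333)·(0.8333) + (1.8333)·(1.8333)) / 5 = 34.8333/5 = 6.9667
  S[U,V] = ((0.8333)·(4.5) + (-5.1667)·(-0.5) + (-0.1667)·(-2.5) + (1.8333)·(2.5) + (0.8333)·(-2.5) + (1.8333)·(-1.5)) / 5 = 6.5/5 = 1.3
  S[V,V] = ((4.5)·(4.5) + (-0.5)·(-0.5) + (-2.5)·(-2.5) + (2.5)·(2.5) + (-2.5)·(-2.5) + (-1.5)·(-1.5)) / 5 = 41.5/5 = 8.3

S is symmetric (S[j,i] = S[i,j]). Assembling:

S = [[6.9667, 1.3],
 [1.3, 8.3]]


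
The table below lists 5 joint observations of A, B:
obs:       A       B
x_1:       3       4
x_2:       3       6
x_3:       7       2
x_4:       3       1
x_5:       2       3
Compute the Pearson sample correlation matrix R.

Step 1 — column means:
  mean(A) = (3 + 3 + 7 + 3 + 2) / 5 = 18/5 = 3.6
  mean(B) = (4 + 6 + 2 + 1 + 3) / 5 = 16/5 = 3.2

Step 2 — sample variances and covariances s[i,j] = (1/(n-1)) · Σ_k (x_{k,i} - mean_i) · (x_{k,j} - mean_j), with n-1 = 4:
  s[A,A] = ((-0.6)·(-0.6) + (-0.6)·(-0.6) + (3.4)·(3.4) + (-0.6)·(-0.6) + (-1.6)·(-1.6)) / 4 = 15.2/4 = 3.8
  s[A,B] = ((-0.6)·(0.8) + (-0.6)·(2.8) + (3.4)·(-1.2) + (-0.6)·(-2.2) + (-1.6)·(-0.2)) / 4 = -4.6/4 = -1.15
  s[B,B] = ((0.8)·(0.8) + (2.8)·(2.8) + (-1.2)·(-1.2) + (-2.2)·(-2.2) + (-0.2)·(-0.2)) / 4 = 14.8/4 = 3.7
  Sample standard deviations s_i = √(s[i,i]):
  s(A) = √(3.8) = 1.9494
  s(B) = √(3.7) = 1.9235

Step 3 — r_{ij} = s_{ij} / (s_i · s_j):
  r[A,A] = 1 (diagonal).
  r[A,B] = -1.15 / (1.9494 · 1.9235) = -1.15 / 3.7497 = -0.3067
  r[B,B] = 1 (diagonal).

R is symmetric with unit diagonal. Assembling:

R = [[1, -0.3067],
 [-0.3067, 1]]


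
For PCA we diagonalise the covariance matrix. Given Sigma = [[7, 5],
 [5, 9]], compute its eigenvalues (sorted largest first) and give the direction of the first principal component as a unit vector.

Step 1 — characteristic polynomial of 2×2 Sigma:
  det(Sigma - λI) = λ² - trace · λ + det = 0.
  trace = 7 + 9 = 16, det = 7·9 - (5)² = 38.
Step 2 — discriminant:
  Δ = trace² - 4·det = 256 - 152 = 104.
Step 3 — eigenvalues:
  λ = (trace ± √Δ)/2 = (16 ± 10.198)/2,
  λ_1 = 13.099,  λ_2 = 2.901.

Step 4 — unit eigenvector for λ_1: solve (Sigma - λ_1 I)v = 0. First row:
  (7 - 13.099)·v_x + (5)·v_y = 0, i.e. (-6.099)·v_x + (5)·v_y = 0,
  so v ∝ (b, λ_1 - a) = (5, 6.099) = u.
  ||u|| = √((5)² + (6.099)²) = √(62.198) ≈ 7.8866,
  v_1 = u/||u|| ≈ (0.634, 0.7733) (||v_1|| = 1).

λ_1 = 13.099,  λ_2 = 2.901;  v_1 ≈ (0.634, 0.7733)


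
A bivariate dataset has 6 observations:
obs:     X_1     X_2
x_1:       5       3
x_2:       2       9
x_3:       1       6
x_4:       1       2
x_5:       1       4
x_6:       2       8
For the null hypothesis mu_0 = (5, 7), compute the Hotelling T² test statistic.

Step 1 — sample mean vector:
  mean(X_1) = (5 + 2 + 1 + 1 + 1 + 2) / 6 = 12/6 = 2
  mean(X_2) = (3 + 9 + 6 + 2 + 4 + 8) / 6 = 32/6 = 5.3333
  x̄ = (2, 5.3333),  deviation x̄ - mu_0 = (2, 5.3333) - (5, 7) = (-3, -1.6667).

Step 2 — sample covariance matrix, S[i,j] = (1/(n-1)) · Σ_k (x_{k,i} - mean_i) · (x_{k,j} - mean_j), divisor n-1 = 5:
  S[X_1,X_1] = ((3)·(3) + (0)·(0) + (-1)·(-1) + (-1)·(-1) + (-1)·(-1) + (0)·(0)) / 5 = 12/5 = 2.4
  S[X_1,X_2] = ((3)·(-2.3333) + (0)·(3.6667) + (-1)·(0.6667) + (-1)·(-3.3333) + (-1)·(-1.3333) + (0)·(2.6667)) / 5 = -3/5 = -0.6
  S[X_2,X_2] = ((-2.3333)·(-2.3333) + (3.6667)·(3.6667) + (0.6667)·(0.6667) + (-3.3333)·(-3.3333) + (-1.3333)·(-1.3333) + (2.6667)·(2.6667)) / 5 = 39.3333/5 = 7.8667
  S = [[2.4, -0.6],
 [-0.6, 7.8667]].

Step 3 — invert S. det(S) = 2.4·7.8667 - (-0.6)² = 18.52.
  S^{-1} = (1/det) · [[d, -b], [-b, a]] = [[0.4248, 0.0324],
 [0.0324, 0.1296]].

Step 4 — quadratic form (x̄ - mu_0)^T · S^{-1} · (x̄ - mu_0):
  S^{-1} · (x̄ - mu_0) = (-1.3283, -0.3132),
  (x̄ - mu_0)^T · [...] = (-3)·(-1.3283) + (-1.6667)·(-0.3132) = 4.5068.

Step 5 — scale by n: T² = 6 · 4.5068 = 27.041.

T² ≈ 27.041


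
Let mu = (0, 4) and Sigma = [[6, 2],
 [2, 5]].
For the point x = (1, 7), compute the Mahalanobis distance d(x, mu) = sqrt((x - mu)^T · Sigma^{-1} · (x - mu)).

Step 1 — centre the observation: (x - mu) = (1, 3).

Step 2 — invert Sigma. det(Sigma) = 6·5 - (2)² = 26.
  Sigma^{-1} = (1/det) · [[d, -b], [-b, a]] = [[0.1923, -0.0769],
 [-0.0769, 0.2308]].

Step 3 — form the quadratic (x - mu)^T · Sigma^{-1} · (x - mu):
  Sigma^{-1} · (x - mu) = (-0.0385, 0.6154).
  (x - mu)^T · [Sigma^{-1} · (x - mu)] = (1)·(-0.0385) + (3)·(0.6154) = 1.8077.

Step 4 — take square root: d = √(1.8077) ≈ 1.3445.

d(x, mu) = √(1.8077) ≈ 1.3445


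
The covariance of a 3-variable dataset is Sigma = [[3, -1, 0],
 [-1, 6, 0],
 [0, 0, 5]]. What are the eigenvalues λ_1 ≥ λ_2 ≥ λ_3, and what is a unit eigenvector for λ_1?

Step 1 — characteristic polynomial p(λ) = det(λI - Sigma) = λ³ - tr·λ² + c_1·λ - det, where tr = trace, c_1 = sum of the principal 2×2 minors, det = det(Sigma):
  tr = 3 + 6 + 5 = 14,
  c_1 = (3·6 - (-1)²) + (3·5 - (0)²) + (6·5 - (0)²) = 17 + 15 + 30 = 62,
  det = 3·(6·5 - (0)²) - (-1)·((-1)·5 - (0)·(0)) + (0)·((-1)·(0) - 6·(0)) = 3·(30) - (-1)·(-5) + (0)·(0) = 85.
  So p(λ) = λ³ - 14λ² + 62λ - 85.
Step 2 — look for an integer root (rational root theorem: any rational root is an integer divisor of 85). Testing λ = 5:
  p(5) = 125 - 350 + 310 - 85 = 0  ✓
  Dividing out (λ - 5): p(λ) = (λ - 5)(λ² - 9λ + 17).
Step 3 — remaining eigenvalues from the quadratic λ² - 9λ + 17 = 0:
  Δ = 9² - 4·17 = 81 - 68 = 13,  λ = (9 ± √13)/2 = (9 ± 3.6056)/2 ≈ 6.3028 or 2.6972.
  Sorted: λ_1 = 6.3028,  λ_2 = 5,  λ_3 = 2.6972  (check: sum = 14 = tr ✓).

Step 4 — unit eigenvector for λ_1 ≈ 6.3028: v spans the null space of (Sigma - λ_1 I), whose rows are
  r_1 = (-3.3028, -1, 0),  r_2 = (-1, -0.3028, 0),  r_3 = (0, 0, -1.3028).
  v is orthogonal to every row, so take v ∝ r_1 × r_3 = ((-1)·(-1.3028) - (0)·(0), (0)·(0) - (-3.3028)·(-1.3028), (-3.3028)·(0) - (-1)·(0)) ≈ (1.3028, -4.3028, 0).
  Let u = (1.3028, -4.3028, 0).
  ||u|| = √((1.3028)² + (-4.3028)² + (0)²) = √(20.2111) ≈ 4.4957,  v_1 = u/||u|| ≈ (0.2898, -0.9571, 0) (||v_1|| = 1).

λ_1 = 6.3028,  λ_2 = 5,  λ_3 = 2.6972;  v_1 ≈ (0.2898, -0.9571, 0)


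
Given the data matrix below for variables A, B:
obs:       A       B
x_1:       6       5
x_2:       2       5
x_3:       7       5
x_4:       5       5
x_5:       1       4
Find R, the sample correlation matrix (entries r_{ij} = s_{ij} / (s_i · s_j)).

Step 1 — column means:
  mean(A) = (6 + 2 + 7 + 5 + 1) / 5 = 21/5 = 4.2
  mean(B) = (5 + 5 + 5 + 5 + 4) / 5 = 24/5 = 4.8

Step 2 — sample variances and covariances s[i,j] = (1/(n-1)) · Σ_k (x_{k,i} - mean_i) · (x_{k,j} - mean_j), with n-1 = 4:
  s[A,A] = ((1.8)·(1.8) + (-2.2)·(-2.2) + (2.8)·(2.8) + (0.8)·(0.8) + (-3.2)·(-3.2)) / 4 = 26.8/4 = 6.7
  s[A,B] = ((1.8)·(0.2) + (-2.2)·(0.2) + (2.8)·(0.2) + (0.8)·(0.2) + (-3.2)·(-0.8)) / 4 = 3.2/4 = 0.8
  s[B,B] = ((0.2)·(0.2) + (0.2)·(0.2) + (0.2)·(0.2) + (0.2)·(0.2) + (-0.8)·(-0.8)) / 4 = 0.8/4 = 0.2
  Sample standard deviations s_i = √(s[i,i]):
  s(A) = √(6.7) = 2.5884
  s(B) = √(0.2) = 0.4472

Step 3 — r_{ij} = s_{ij} / (s_i · s_j):
  r[A,A] = 1 (diagonal).
  r[A,B] = 0.8 / (2.5884 · 0.4472) = 0.8 / 1.1576 = 0.6911
  r[B,B] = 1 (diagonal).

R is symmetric with unit diagonal. Assembling:

R = [[1, 0.6911],
 [0.6911, 1]]


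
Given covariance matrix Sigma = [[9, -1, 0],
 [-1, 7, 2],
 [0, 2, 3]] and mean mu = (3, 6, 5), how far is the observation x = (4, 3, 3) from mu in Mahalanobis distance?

Step 1 — centre the observation: (x - mu) = (1, -3, -2).

Step 2 — invert Sigma (cofactor / det for 3×3, or solve directly):
  Sigma^{-1} = [[0.1133, 0.02, -0.0133],
 [0.02, 0.18, -0.12],
 [-0.0133, -0.12, 0.4133]].

Step 3 — form the quadratic (x - mu)^T · Sigma^{-1} · (x - mu):
  Sigma^{-1} · (x - mu) = (0.08, -0.28, -0.48).
  (x - mu)^T · [Sigma^{-1} · (x - mu)] = (1)·(0.08) + (-3)·(-0.28) + (-2)·(-0.48) = 1.88.

Step 4 — take square root: d = √(1.88) ≈ 1.3711.

d(x, mu) = √(1.88) ≈ 1.3711


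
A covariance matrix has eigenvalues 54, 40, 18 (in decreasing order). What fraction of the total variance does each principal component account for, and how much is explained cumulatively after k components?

Step 1 — total variance = trace(Sigma) = Σ λ_i = 54 + 40 + 18 = 112.

Step 2 — fraction explained by component i = λ_i / Σ λ:
  PC1: 54/112 = 0.4821
  PC2: 40/112 = 0.3571
  PC3: 18/112 = 0.1607

Step 3 — cumulative fraction after k components = (λ_1 + ... + λ_k) / Σ λ:
  k = 1: 54/112 = 0.4821
  k = 2: (54 + 40)/112 = 94/112 = 0.8393
  k = 3: (54 + 40 + 18)/112 = 112/112 = 1

Summary (fraction, with percent):

explained: PC1 0.4821 (48.21%), PC2 0.3571 (35.71%), PC3 0.1607 (16.07%);  cumulative: 0.4821, 0.8393, 1


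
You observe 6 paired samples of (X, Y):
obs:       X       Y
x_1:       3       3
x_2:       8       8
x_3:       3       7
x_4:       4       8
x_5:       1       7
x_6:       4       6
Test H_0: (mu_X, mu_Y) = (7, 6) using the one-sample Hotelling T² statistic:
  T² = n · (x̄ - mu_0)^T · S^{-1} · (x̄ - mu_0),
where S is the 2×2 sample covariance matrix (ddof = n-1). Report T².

Step 1 — sample mean vector:
  mean(X) = (3 + 8 + 3 + 4 + 1 + 4) / 6 = 23/6 = 3.8333
  mean(Y) = (3 + 8 + 7 + 8 + 7 + 6) / 6 = 39/6 = 6.5
  x̄ = (3.8333, 6.5),  deviation x̄ - mu_0 = (3.8333, 6.5) - (7, 6) = (-3.1667, 0.5).

Step 2 — sample covariance matrix, S[i,j] = (1/(n-1)) · Σ_k (x_{k,i} - mean_i) · (x_{k,j} - mean_j), divisor n-1 = 5:
  S[X,X] = ((-0.8333)·(-0.8333) + (4.1667)·(4.1667) + (-0.8333)·(-0.8333) + (0.1667)·(0.1667) + (-2.8333)·(-2.8333) + (0.1667)·(0.1667)) / 5 = 26.8333/5 = 5.3667
  S[X,Y] = ((-0.8333)·(-3.5) + (4.1667)·(1.5) + (-0.8333)·(0.5) + (0.1667)·(1.5) + (-2.8333)·(0.5) + (0.1667)·(-0.5)) / 5 = 7.5/5 = 1.5
  S[Y,Y] = ((-3.5)·(-3.5) + (1.5)·(1.5) + (0.5)·(0.5) + (1.5)·(1.5) + (0.5)·(0.5) + (-0.5)·(-0.5)) / 5 = 17.5/5 = 3.5
  S = [[5.3667, 1.5],
 [1.5, 3.5]].

Step 3 — invert S. det(S) = 5.3667·3.5 - (1.5)² = 16.5333.
  S^{-1} = (1/det) · [[d, -b], [-b, a]] = [[0.2117, -0.0907],
 [-0.0907, 0.3246]].

Step 4 — quadratic form (x̄ - mu_0)^T · S^{-1} · (x̄ - mu_0):
  S^{-1} · (x̄ - mu_0) = (-0.7157, 0.4496),
  (x̄ - mu_0)^T · [...] = (-3.1667)·(-0.7157) + (0.5)·(0.4496) = 2.4913.

Step 5 — scale by n: T² = 6 · 2.4913 = 14.9476.

T² ≈ 14.9476


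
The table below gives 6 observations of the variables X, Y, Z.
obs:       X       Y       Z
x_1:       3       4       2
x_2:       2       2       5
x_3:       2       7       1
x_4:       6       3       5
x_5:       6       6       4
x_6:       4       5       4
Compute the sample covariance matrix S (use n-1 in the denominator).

Step 1 — column means:
  mean(X) = (3 + 2 + 2 + 6 + 6 + 4) / 6 = 23/6 = 3.8333
  mean(Y) = (4 + 2 + 7 + 3 + 6 + 5) / 6 = 27/6 = 4.5
  mean(Z) = (2 + 5 + 1 + 5 + 4 + 4) / 6 = 21/6 = 3.5

Step 2 — sample covariance S[i,j] = (1/(n-1)) · Σ_k (x_{k,i} - mean_i) · (x_{k,j} - mean_j), with n-1 = 5.
  S[X,X] = ((-0.8333)·(-0.8333) + (-1.8333)·(-1.8333) + (-1.8333)·(-1.8333) + (2.1667)·(2.1667) + (2.1667)·(2.1667) + (0.1667)·(0.1667)) / 5 = 16.8333/5 = 3.3667
  S[X,Y] = ((-0.8333)·(-0.5) + (-1.8333)·(-2.5) + (-1.8333)·(2.5) + (2.1667)·(-1.5) + (2.1667)·(1.5) + (0.1667)·(0.5)) / 5 = 0.5/5 = 0.1
  S[X,Z] = ((-0.8333)·(-1.5) + (-1.8333)·(1.5) + (-1.8333)·(-2.5) + (2.1667)·(1.5) + (2.1667)·(0.5) + (0.1667)·(0.5)) / 5 = 7.5/5 = 1.5
  S[Y,Y] = ((-0.5)·(-0.5) + (-2.5)·(-2.5) + (2.5)·(2.5) + (-1.5)·(-1.5) + (1.5)·(1.5) + (0.5)·(0.5)) / 5 = 17.5/5 = 3.5
  S[Y,Z] = ((-0.5)·(-1.5) + (-2.5)·(1.5) + (2.5)·(-2.5) + (-1.5)·(1.5) + (1.5)·(0.5) + (0.5)·(0.5)) / 5 = -10.5/5 = -2.1
  S[Z,Z] = ((-1.5)·(-1.5) + (1.5)·(1.5) + (-2.5)·(-2.5) + (1.5)·(1.5) + (0.5)·(0.5) + (0.5)·(0.5)) / 5 = 13.5/5 = 2.7

S is symmetric (S[j,i] = S[i,j]). Assembling:

S = [[3.3667, 0.1, 1.5],
 [0.1, 3.5, -2.1],
 [1.5, -2.1, 2.7]]


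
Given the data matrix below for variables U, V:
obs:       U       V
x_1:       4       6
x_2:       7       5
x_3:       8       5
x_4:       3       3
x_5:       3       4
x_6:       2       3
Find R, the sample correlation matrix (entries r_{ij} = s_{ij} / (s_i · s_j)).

Step 1 — column means:
  mean(U) = (4 + 7 + 8 + 3 + 3 + 2) / 6 = 27/6 = 4.5
  mean(V) = (6 + 5 + 5 + 3 + 4 + 3) / 6 = 26/6 = 4.3333

Step 2 — sample variances and covariances s[i,j] = (1/(n-1)) · Σ_k (x_{k,i} - mean_i) · (x_{k,j} - mean_j), with n-1 = 5:
  s[U,U] = ((-0.5)·(-0.5) + (2.5)·(2.5) + (3.5)·(3.5) + (-1.5)·(-1.5) + (-1.5)·(-1.5) + (-2.5)·(-2.5)) / 5 = 29.5/5 = 5.9
  s[U,V] = ((-0.5)·(1.6667) + (2.5)·(0.6667) + (3.5)·(0.6667) + (-1.5)·(-1.3333) + (-1.5)·(-0.3333) + (-2.5)·(-1.3333)) / 5 = 9/5 = 1.8
  s[V,V] = ((1.6667)·(1.6667) + (0.6667)·(0.6667) + (0.6667)·(0.6667) + (-1.3333)·(-1.3333) + (-0.3333)·(-0.3333) + (-1.3333)·(-1.3333)) / 5 = 7.3333/5 = 1.4667
  Sample standard deviations s_i = √(s[i,i]):
  s(U) = √(5.9) = 2.429
  s(V) = √(1.4667) = 1.2111

Step 3 — r_{ij} = s_{ij} / (s_i · s_j):
  r[U,U] = 1 (diagonal).
  r[U,V] = 1.8 / (2.429 · 1.2111) = 1.8 / 2.9417 = 0.6119
  r[V,V] = 1 (diagonal).

R is symmetric with unit diagonal. Assembling:

R = [[1, 0.6119],
 [0.6119, 1]]


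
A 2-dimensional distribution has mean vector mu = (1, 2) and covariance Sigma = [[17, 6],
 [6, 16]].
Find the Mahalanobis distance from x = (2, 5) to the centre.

Step 1 — centre the observation: (x - mu) = (1, 3).

Step 2 — invert Sigma. det(Sigma) = 17·16 - (6)² = 236.
  Sigma^{-1} = (1/det) · [[d, -b], [-b, a]] = [[0.0678, -0.0254],
 [-0.0254, 0.072]].

Step 3 — form the quadratic (x - mu)^T · Sigma^{-1} · (x - mu):
  Sigma^{-1} · (x - mu) = (-0.0085, 0.1907).
  (x - mu)^T · [Sigma^{-1} · (x - mu)] = (1)·(-0.0085) + (3)·(0.1907) = 0.5636.

Step 4 — take square root: d = √(0.5636) ≈ 0.7507.

d(x, mu) = √(0.5636) ≈ 0.7507


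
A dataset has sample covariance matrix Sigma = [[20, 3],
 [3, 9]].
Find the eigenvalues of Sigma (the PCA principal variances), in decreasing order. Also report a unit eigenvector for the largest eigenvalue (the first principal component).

Step 1 — characteristic polynomial of 2×2 Sigma:
  det(Sigma - λI) = λ² - trace · λ + det = 0.
  trace = 20 + 9 = 29, det = 20·9 - (3)² = 171.
Step 2 — discriminant:
  Δ = trace² - 4·det = 841 - 684 = 157.
Step 3 — eigenvalues:
  λ = (trace ± √Δ)/2 = (29 ± 12.53)/2,
  λ_1 = 20.765,  λ_2 = 8.235.

Step 4 — unit eigenvector for λ_1: solve (Sigma - λ_1 I)v = 0. First row:
  (20 - 20.765)·v_x + (3)·v_y = 0, i.e. (-0.765)·v_x + (3)·v_y = 0,
  so v ∝ (b, λ_1 - a) = (3, 0.765) = u.
  ||u|| = √((3)² + (0.765)²) = √(9.5852) ≈ 3.096,
  v_1 = u/||u|| ≈ (0.969, 0.2471) (||v_1|| = 1).

λ_1 = 20.765,  λ_2 = 8.235;  v_1 ≈ (0.969, 0.2471)


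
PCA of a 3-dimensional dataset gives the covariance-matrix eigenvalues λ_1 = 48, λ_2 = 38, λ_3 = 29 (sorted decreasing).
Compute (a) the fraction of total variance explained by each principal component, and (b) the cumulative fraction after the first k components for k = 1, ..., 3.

Step 1 — total variance = trace(Sigma) = Σ λ_i = 48 + 38 + 29 = 115.

Step 2 — fraction explained by component i = λ_i / Σ λ:
  PC1: 48/115 = 0.4174
  PC2: 38/115 = 0.3304
  PC3: 29/115 = 0.2522

Step 3 — cumulative fraction after k components = (λ_1 + ... + λ_k) / Σ λ:
  k = 1: 48/115 = 0.4174
  k = 2: (48 + 38)/115 = 86/115 = 0.7478
  k = 3: (48 + 38 + 29)/115 = 115/115 = 1

Summary (fraction, with percent):

explained: PC1 0.4174 (41.74%), PC2 0.3304 (33.04%), PC3 0.2522 (25.22%);  cumulative: 0.4174, 0.7478, 1


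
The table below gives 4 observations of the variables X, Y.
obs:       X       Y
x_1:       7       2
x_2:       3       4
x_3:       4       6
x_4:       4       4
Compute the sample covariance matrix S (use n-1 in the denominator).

Step 1 — column means:
  mean(X) = (7 + 3 + 4 + 4) / 4 = 18/4 = 4.5
  mean(Y) = (2 + 4 + 6 + 4) / 4 = 16/4 = 4

Step 2 — sample covariance S[i,j] = (1/(n-1)) · Σ_k (x_{k,i} - mean_i) · (x_{k,j} - mean_j), with n-1 = 3.
  S[X,X] = ((2.5)·(2.5) + (-1.5)·(-1.5) + (-0.5)·(-0.5) + (-0.5)·(-0.5)) / 3 = 9/3 = 3
  S[X,Y] = ((2.5)·(-2) + (-1.5)·(0) + (-0.5)·(2) + (-0.5)·(0)) / 3 = -6/3 = -2
  S[Y,Y] = ((-2)·(-2) + (0)·(0) + (2)·(2) + (0)·(0)) / 3 = 8/3 = 2.6667

S is symmetric (S[j,i] = S[i,j]). Assembling:

S = [[3, -2],
 [-2, 2.6667]]


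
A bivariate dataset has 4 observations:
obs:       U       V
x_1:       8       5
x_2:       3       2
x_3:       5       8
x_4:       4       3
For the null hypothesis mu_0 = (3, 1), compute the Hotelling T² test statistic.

Step 1 — sample mean vector:
  mean(U) = (8 + 3 + 5 + 4) / 4 = 20/4 = 5
  mean(V) = (5 + 2 + 8 + 3) / 4 = 18/4 = 4.5
  x̄ = (5, 4.5),  deviation x̄ - mu_0 = (5, 4.5) - (3, 1) = (2, 3.5).

Step 2 — sample covariance matrix, S[i,j] = (1/(n-1)) · Σ_k (x_{k,i} - mean_i) · (x_{k,j} - mean_j), divisor n-1 = 3:
  S[U,U] = ((3)·(3) + (-2)·(-2) + (0)·(0) + (-1)·(-1)) / 3 = 14/3 = 4.6667
  S[U,V] = ((3)·(0.5) + (-2)·(-2.5) + (0)·(3.5) + (-1)·(-1.5)) / 3 = 8/3 = 2.6667
  S[V,V] = ((0.5)·(0.5) + (-2.5)·(-2.5) + (3.5)·(3.5) + (-1.5)·(-1.5)) / 3 = 21/3 = 7
  S = [[4.6667, 2.6667],
 [2.6667, 7]].

Step 3 — invert S. det(S) = 4.6667·7 - (2.6667)² = 25.5556.
  S^{-1} = (1/det) · [[d, -b], [-b, a]] = [[0.2739, -0.1043],
 [-0.1043, 0.1826]].

Step 4 — quadratic form (x̄ - mu_0)^T · S^{-1} · (x̄ - mu_0):
  S^{-1} · (x̄ - mu_0) = (0.1826, 0.4304),
  (x̄ - mu_0)^T · [...] = (2)·(0.1826) + (3.5)·(0.4304) = 1.8717.

Step 5 — scale by n: T² = 4 · 1.8717 = 7.487.

T² ≈ 7.487


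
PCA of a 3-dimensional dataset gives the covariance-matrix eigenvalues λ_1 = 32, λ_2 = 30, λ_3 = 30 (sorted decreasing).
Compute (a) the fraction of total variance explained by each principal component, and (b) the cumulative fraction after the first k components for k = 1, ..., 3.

Step 1 — total variance = trace(Sigma) = Σ λ_i = 32 + 30 + 30 = 92.

Step 2 — fraction explained by component i = λ_i / Σ λ:
  PC1: 32/92 = 0.3478
  PC2: 30/92 = 0.3261
  PC3: 30/92 = 0.3261

Step 3 — cumulative fraction after k components = (λ_1 + ... + λ_k) / Σ λ:
  k = 1: 32/92 = 0.3478
  k = 2: (32 + 30)/92 = 62/92 = 0.6739
  k = 3: (32 + 30 + 30)/92 = 92/92 = 1

Summary (fraction, with percent):

explained: PC1 0.3478 (34.78%), PC2 0.3261 (32.61%), PC3 0.3261 (32.61%);  cumulative: 0.3478, 0.6739, 1
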